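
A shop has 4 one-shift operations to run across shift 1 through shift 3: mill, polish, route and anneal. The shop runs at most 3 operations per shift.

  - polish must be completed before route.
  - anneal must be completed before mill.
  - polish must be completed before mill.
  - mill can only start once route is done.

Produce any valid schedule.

mill -> shift 3, anneal -> shift 1, route -> shift 2, polish -> shift 1

Checking: anneal(shift 1) before mill(shift 3); route(shift 2) before mill(shift 3); polish(shift 1) before mill(shift 3); polish(shift 1) before route(shift 2); max 2 per shift (cap 3).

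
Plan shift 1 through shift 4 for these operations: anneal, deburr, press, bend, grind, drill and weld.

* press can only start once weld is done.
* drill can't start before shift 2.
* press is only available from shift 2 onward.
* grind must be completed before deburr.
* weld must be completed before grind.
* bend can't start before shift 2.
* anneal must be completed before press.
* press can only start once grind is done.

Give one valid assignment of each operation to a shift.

drill -> shift 2, deburr -> shift 3, weld -> shift 1, grind -> shift 2, bend -> shift 2, anneal -> shift 1, press -> shift 3

Checking: grind(shift 2) before press(shift 3); grind(shift 2) before deburr(shift 3); anneal(shift 1) before press(shift 3); weld(shift 1) before grind(shift 2); weld(shift 1) before press(shift 3); press=shift 3 in [shift 2,shift 4]; drill=shift 2 in [shift 2,shift 4]; bend=shift 2 in [shift 2,shift 4].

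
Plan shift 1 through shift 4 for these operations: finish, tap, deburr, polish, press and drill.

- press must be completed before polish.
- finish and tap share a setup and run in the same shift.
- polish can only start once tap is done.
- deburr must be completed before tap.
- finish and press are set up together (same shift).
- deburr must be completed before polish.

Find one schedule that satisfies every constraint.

drill -> shift 1, tap -> shift 2, finish -> shift 2, press -> shift 2, deburr -> shift 1, polish -> shift 3

Checking: deburr(shift 1) before tap(shift 2); tap(shift 2) before polish(shift 3); press(shift 2) before polish(shift 3); deburr(shift 1) before polish(shift 3); finish = press = shift 2; finish = tap = shift 2.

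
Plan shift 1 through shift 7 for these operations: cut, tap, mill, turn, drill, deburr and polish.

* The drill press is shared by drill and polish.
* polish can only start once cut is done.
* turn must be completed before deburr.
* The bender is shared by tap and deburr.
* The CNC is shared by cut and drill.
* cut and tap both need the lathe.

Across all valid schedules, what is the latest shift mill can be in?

mill at shift 7 is achievable: polish in shift 2, drill in shift 3, tap in shift 3, cut in shift 1, mill in shift 7, deburr in shift 2, turn in shift 1.

shift 7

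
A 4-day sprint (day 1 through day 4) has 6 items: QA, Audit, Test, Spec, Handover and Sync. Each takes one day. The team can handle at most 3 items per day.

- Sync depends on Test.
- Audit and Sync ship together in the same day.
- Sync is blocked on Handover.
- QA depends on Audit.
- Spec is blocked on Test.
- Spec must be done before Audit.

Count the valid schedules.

2

Enumerating: Sync -> day 3; Handover -> day 1; Test -> day 1; Audit -> day 3; Spec -> day 2; QA -> day 4 | Sync -> day 3; Handover -> day 2; Test -> day 1; QA -> day 4; Spec -> day 2; Audit -> day 3.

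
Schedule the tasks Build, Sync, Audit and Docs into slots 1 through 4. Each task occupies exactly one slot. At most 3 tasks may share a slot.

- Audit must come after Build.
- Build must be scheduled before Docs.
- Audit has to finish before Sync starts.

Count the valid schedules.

Splitting on Build: it can be 1 (9), 2 (2). Listing each branch's schedules as (Sync, Audit, Docs):
Build=1: (3,2,2) (3,2,3) (3,2,4) (4,2,2) (4,2,3) (4,2,4) (4,3,2) (4,3,3) (4,3,4) — 9.
Build=2: (4,3,3) (4,3,4) — 2.
Summing: 9 + 2 = 11.

11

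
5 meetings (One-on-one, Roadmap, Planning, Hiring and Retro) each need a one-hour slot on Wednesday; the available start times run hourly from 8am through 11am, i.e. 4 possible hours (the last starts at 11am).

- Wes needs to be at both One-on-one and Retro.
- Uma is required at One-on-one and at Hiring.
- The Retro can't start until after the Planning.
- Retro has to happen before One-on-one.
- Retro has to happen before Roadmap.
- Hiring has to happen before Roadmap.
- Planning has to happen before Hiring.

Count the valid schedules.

8

Splitting on One-on-one: it can be 10am (2), 11am (6). Listing each branch's schedules as (Roadmap, Planning, Hiring, Retro):
One-on-one=10am: (10am,8am,9am,9am) (11am,8am,9am,9am) — 2.
One-on-one=11am: (10am,8am,9am,9am) (11am,8am,9am,9am) (11am,8am,9am,10am) (11am,8am,10am,9am) (11am,8am,10am,10am) (11am,9am,10am,10am) — 6.
Summing: 2 + 6 = 8.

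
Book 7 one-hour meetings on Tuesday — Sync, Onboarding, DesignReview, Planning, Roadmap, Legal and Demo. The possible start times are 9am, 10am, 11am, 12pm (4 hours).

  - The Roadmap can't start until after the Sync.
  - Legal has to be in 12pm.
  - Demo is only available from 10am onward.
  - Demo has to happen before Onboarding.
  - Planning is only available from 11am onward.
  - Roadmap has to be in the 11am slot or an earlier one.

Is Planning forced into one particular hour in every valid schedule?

No

Planning can be 11am (e.g. Legal -> 12pm, Demo -> 10am, Planning -> 11am, Sync -> 9am, Onboarding -> 11am, Roadmap -> 10am, DesignReview -> 9am) or 12pm (e.g. Onboarding=11am, DesignReview=9am, Legal=12pm, Demo=10am, Roadmap=10am, Planning=12pm, Sync=9am).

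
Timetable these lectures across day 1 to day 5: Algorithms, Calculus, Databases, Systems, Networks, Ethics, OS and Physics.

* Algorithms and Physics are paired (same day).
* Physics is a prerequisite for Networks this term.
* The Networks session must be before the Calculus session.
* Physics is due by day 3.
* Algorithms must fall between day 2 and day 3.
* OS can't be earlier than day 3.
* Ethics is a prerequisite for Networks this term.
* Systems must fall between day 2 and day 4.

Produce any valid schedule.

Databases=day 1, OS=day 3, Physics=day 2, Systems=day 2, Ethics=day 1, Algorithms=day 2, Calculus=day 4, Networks=day 3

Checking: Ethics(day 1) before Networks(day 3); Physics(day 2) before Networks(day 3); Networks(day 3) before Calculus(day 4); Algorithms = Physics = day 2; Physics=day 2 in [day 1,day 3]; OS=day 3 in [day 3,day 5]; Algorithms=day 2 in [day 2,day 3]; Systems=day 2 in [day 2,day 4].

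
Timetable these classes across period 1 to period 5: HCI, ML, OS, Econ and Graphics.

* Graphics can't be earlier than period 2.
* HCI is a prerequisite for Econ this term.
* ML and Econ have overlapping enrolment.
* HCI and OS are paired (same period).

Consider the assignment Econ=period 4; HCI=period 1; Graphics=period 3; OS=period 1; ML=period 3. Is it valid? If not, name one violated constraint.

HCI is a prerequisite for Econ this term — holds.
Graphics can't be earlier than period 2 — holds.
ML and Econ have overlapping enrolment — holds.
HCI and OS are paired (same period) — holds.

Yes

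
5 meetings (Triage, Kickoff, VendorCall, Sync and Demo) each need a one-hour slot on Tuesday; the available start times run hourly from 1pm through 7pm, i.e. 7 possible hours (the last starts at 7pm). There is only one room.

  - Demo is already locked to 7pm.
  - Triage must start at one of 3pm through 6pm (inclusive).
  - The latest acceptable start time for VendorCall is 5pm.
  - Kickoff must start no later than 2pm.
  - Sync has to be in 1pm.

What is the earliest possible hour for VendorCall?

VendorCall's own window allows nothing later than 5pm.
VendorCall at 3pm is achievable: Kickoff -> 2pm; VendorCall -> 3pm; Demo -> 7pm; Triage -> 4pm; Sync -> 1pm.
Nothing earlier works — the capacity limit rule out every hour before 3pm.

3pm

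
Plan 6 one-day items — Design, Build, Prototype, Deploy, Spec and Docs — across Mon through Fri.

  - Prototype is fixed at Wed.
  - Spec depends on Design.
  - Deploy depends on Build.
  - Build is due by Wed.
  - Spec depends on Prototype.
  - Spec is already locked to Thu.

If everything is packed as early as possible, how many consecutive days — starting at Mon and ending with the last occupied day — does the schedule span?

The precedence chain requires at least 2 distinct days.
Spec can't be placed before Thu — that is day 4 counting from Mon — so the schedule must run through at least 4 days.
4 works (last occupied day: Thu): for example Deploy in Tue; Build in Mon; Spec in Thu; Design in Mon; Docs in Mon; Prototype in Wed.

4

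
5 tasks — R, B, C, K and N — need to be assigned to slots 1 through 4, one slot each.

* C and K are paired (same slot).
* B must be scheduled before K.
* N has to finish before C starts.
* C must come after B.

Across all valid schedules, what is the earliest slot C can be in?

2

Precedence pushes C to at least 2.
C at 2 is achievable: B in 1, K in 2, N in 1, R in 1, C in 2.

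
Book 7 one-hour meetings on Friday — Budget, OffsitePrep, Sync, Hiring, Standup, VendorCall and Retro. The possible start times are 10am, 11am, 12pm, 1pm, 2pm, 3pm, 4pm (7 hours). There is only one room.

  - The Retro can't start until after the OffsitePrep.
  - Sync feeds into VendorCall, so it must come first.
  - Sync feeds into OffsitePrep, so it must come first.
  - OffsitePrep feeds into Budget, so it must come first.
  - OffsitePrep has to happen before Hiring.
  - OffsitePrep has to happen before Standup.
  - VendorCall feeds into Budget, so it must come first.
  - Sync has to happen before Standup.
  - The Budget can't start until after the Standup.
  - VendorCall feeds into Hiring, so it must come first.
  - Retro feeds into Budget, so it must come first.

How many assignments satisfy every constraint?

Splitting on Budget: it can be 3pm (8), 4pm (18). Listing each branch's schedules as (OffsitePrep, Sync, Hiring, Standup, VendorCall, Retro):
Budget=3pm: (11am,10am,4pm,12pm,1pm,2pm) (11am,10am,4pm,12pm,2pm,1pm) (11am,10am,4pm,1pm,12pm,2pm) (11am,10am,4pm,1pm,2pm,12pm) (11am,10am,4pm,2pm,12pm,1pm) (11am,10am,4pm,2pm,1pm,12pm) (12pm,10am,4pm,1pm,11am,2pm) (12pm,10am,4pm,2pm,11am,1pm) — 8.
Budget=4pm: (11am,10am,1pm,2pm,12pm,3pm) (11am,10am,1pm,3pm,12pm,2pm) (11am,10am,2pm,12pm,1pm,3pm) (11am,10am,2pm,1pm,12pm,3pm) (11am,10am,2pm,3pm,12pm,1pm) (11am,10am,2pm,3pm,1pm,12pm) (11am,10am,3pm,12pm,1pm,2pm) (11am,10am,3pm,12pm,2pm,1pm) (11am,10am,3pm,1pm,12pm,2pm) (11am,10am,3pm,1pm,2pm,12pm) (11am,10am,3pm,2pm,12pm,1pm) (11am,10am,3pm,2pm,1pm,12pm) (12pm,10am,1pm,2pm,11am,3pm) (12pm,10am,1pm,3pm,11am,2pm) (12pm,10am,2pm,1pm,11am,3pm) (12pm,10am,2pm,3pm,11am,1pm) (12pm,10am,3pm,1pm,11am,2pm) (12pm,10am,3pm,2pm,11am,1pm) — 18.
Summing: 8 + 18 = 26.

26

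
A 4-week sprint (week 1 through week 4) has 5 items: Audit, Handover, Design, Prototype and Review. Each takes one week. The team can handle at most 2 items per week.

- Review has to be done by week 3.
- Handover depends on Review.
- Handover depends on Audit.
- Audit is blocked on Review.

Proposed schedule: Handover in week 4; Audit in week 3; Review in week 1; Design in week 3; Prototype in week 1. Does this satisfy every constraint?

Valid

Review has to be done by week 3 — holds.
Handover depends on Review — holds.
Audit is blocked on Review — holds.
The team can handle at most 2 items per week — holds.
Handover depends on Audit — holds.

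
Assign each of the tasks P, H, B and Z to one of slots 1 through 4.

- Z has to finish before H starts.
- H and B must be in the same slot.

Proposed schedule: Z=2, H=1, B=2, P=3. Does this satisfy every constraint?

H and B must be in the same slot — violated.
Z has to finish before H starts — violated.

No — it violates: Z has to finish before H starts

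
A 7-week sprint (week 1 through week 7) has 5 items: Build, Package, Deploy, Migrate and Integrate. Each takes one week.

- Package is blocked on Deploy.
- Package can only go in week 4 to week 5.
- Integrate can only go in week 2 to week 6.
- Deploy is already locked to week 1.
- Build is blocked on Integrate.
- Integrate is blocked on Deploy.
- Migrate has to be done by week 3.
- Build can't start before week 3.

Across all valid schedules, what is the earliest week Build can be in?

Build is available from week 3.
Build at week 3 is achievable: Build -> week 3; Deploy -> week 1; Package -> week 4; Migrate -> week 1; Integrate -> week 2.

week 3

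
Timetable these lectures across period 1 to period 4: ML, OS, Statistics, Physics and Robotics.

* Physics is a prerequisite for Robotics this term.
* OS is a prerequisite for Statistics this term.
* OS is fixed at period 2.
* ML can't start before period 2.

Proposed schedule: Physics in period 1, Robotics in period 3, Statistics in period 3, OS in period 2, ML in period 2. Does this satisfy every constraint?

ML can't start before period 2 — holds.
OS is fixed at period 2 — holds.
Physics is a prerequisite for Robotics this term — holds.
OS is a prerequisite for Statistics this term — holds.

Yes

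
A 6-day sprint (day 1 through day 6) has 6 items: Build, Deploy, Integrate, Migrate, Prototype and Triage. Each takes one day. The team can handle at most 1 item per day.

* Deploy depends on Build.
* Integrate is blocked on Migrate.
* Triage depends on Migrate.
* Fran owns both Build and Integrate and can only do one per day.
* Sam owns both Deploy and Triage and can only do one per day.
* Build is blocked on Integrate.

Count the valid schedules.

24

Splitting on Build: it can be day 3 (6), day 4 (10), day 5 (8). Listing each branch's schedules as (Deploy, Integrate, Migrate, Prototype, Triage) by day number:
Build=day 3: (4,2,1,5,6) (4,2,1,6,5) (5,2,1,4,6) (5,2,1,6,4) (6,2,1,4,5) (6,2,1,5,4) — 6.
Build=day 4: (5,2,1,3,6) (5,2,1,6,3) (5,3,1,2,6) (5,3,1,6,2) (5,3,2,1,6) (6,2,1,3,5) (6,2,1,5,3) (6,3,1,2,5) (6,3,1,5,2) (6,3,2,1,5) — 10.
Build=day 5: (6,2,1,3,4) (6,2,1,4,3) (6,3,1,2,4) (6,3,1,4,2) (6,3,2,1,4) (6,4,1,2,3) (6,4,1,3,2) (6,4,2,1,3) — 8.
Summing: 6 + 10 + 8 = 24.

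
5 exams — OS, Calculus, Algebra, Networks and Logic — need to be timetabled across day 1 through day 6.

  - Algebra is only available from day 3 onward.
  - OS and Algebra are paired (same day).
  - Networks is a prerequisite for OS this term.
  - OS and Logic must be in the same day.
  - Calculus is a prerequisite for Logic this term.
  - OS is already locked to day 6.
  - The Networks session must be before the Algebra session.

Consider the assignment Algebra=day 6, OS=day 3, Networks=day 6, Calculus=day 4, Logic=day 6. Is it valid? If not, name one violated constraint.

No. Networks is a prerequisite for OS this term is not satisfied.

Networks is a prerequisite for OS this term — violated.
OS and Algebra are paired (same day) — violated.
OS and Logic must be in the same day — violated.
The Networks session must be before the Algebra session — violated.
Algebra is only available from day 3 onward — holds.
Calculus is a prerequisite for Logic this term — holds.
OS is already locked to day 6 — violated.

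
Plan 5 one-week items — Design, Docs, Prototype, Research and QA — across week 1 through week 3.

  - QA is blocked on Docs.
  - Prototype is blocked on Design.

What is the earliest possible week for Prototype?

Precedence pushes Prototype to at least week 2.
Prototype at week 2 is achievable: Design in week 1; Prototype in week 2; QA in week 2; Research in week 1; Docs in week 1.

week 2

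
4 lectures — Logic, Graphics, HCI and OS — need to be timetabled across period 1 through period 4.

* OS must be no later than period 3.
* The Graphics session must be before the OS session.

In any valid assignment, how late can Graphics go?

period 2

Downstream work caps Graphics at period 2.
Graphics at period 2 is achievable: OS=period 3; Graphics=period 2; HCI=period 1; Logic=period 1.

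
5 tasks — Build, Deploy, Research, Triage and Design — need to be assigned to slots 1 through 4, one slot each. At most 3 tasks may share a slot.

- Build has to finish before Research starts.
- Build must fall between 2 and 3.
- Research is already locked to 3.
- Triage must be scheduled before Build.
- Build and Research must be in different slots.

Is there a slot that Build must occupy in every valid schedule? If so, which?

Build's window is 2–3.
Research is fixed at 3, and Build can't share a slot with Research.
So Build must be 2.

2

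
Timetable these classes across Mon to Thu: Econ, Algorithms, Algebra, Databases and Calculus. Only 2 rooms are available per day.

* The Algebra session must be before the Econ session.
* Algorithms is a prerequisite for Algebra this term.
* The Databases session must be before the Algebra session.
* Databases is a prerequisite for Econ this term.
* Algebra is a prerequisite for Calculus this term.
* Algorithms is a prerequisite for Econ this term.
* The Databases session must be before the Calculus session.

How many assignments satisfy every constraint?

8

Splitting on Econ: it can be Wed (2), Thu (6). Listing each branch's schedules as (Algorithms, Algebra, Databases, Calculus):
Econ=Wed: (Mon,Tue,Mon,Wed) (Mon,Tue,Mon,Thu) — 2.
Econ=Thu: (Mon,Tue,Mon,Wed) (Mon,Tue,Mon,Thu) (Mon,Wed,Mon,Thu) (Mon,Wed,Tue,Thu) (Tue,Wed,Mon,Thu) (Tue,Wed,Tue,Thu) — 6.
Summing: 2 + 6 = 8.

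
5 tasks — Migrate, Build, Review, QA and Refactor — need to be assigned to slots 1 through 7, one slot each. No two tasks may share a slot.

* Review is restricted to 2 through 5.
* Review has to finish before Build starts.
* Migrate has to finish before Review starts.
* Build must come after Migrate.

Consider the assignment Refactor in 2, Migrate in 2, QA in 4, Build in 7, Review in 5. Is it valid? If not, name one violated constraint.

Build must come after Migrate — holds.
Review is restricted to 2 through 5 — holds.
Migrate has to finish before Review starts — holds.
Review has to finish before Build starts — holds.
No two tasks may share a slot — violated.

Invalid. No two tasks may share a slot.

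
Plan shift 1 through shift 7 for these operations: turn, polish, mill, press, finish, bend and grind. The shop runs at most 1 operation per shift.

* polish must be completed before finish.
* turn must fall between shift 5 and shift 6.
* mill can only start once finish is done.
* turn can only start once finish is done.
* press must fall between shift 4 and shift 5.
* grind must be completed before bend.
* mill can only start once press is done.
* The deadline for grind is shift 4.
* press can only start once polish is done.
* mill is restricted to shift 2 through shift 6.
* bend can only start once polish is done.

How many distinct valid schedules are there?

Splitting on turn: it can be shift 5 (3), shift 6 (3). Listing each branch's schedules as (polish, mill, press, finish, bend, grind) by shift number:
turn=shift 5: (1,6,4,2,7,3) (1,6,4,3,7,2) (2,6,4,3,7,1) — 3.
turn=shift 6: (1,5,4,2,7,3) (1,5,4,3,7,2) (2,5,4,3,7,1) — 3.
Summing: 3 + 3 = 6.

6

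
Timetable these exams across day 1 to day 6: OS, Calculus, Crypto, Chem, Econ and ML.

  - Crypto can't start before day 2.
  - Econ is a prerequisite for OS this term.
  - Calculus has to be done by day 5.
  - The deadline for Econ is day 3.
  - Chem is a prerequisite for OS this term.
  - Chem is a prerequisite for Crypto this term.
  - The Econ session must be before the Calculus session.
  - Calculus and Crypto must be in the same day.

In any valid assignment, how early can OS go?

Precedence pushes OS to at least day 2.
OS at day 2 is achievable: Crypto in day 2, OS in day 2, ML in day 1, Econ in day 1, Calculus in day 2, Chem in day 1.

day 2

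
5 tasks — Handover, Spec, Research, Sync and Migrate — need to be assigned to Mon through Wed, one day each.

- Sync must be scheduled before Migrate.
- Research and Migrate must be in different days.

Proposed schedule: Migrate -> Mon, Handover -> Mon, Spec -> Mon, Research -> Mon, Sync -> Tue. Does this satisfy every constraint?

Sync must be scheduled before Migrate — violated.
Research and Migrate must be in different days — violated.

No — it violates: Research and Migrate must be in different days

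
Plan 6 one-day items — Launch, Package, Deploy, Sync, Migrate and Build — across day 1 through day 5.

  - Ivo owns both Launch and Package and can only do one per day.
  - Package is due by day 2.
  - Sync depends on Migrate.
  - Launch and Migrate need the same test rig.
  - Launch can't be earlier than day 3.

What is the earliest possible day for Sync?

day 2

Precedence pushes Sync to at least day 2.
Sync at day 2 is achievable: Sync -> day 2; Build -> day 1; Migrate -> day 1; Package -> day 1; Deploy -> day 1; Launch -> day 3.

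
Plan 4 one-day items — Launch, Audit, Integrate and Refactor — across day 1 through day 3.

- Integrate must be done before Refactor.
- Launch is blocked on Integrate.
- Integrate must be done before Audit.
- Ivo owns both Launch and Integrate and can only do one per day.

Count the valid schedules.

9

Splitting on Launch: it can be day 2 (4), day 3 (5). Listing each branch's schedules as (Audit, Integrate, Refactor) by day number:
Launch=day 2: (2,1,2) (2,1,3) (3,1,2) (3,1,3) — 4.
Launch=day 3: (2,1,2) (2,1,3) (3,1,2) (3,1,3) (3,2,3) — 5.
Summing: 4 + 5 = 9.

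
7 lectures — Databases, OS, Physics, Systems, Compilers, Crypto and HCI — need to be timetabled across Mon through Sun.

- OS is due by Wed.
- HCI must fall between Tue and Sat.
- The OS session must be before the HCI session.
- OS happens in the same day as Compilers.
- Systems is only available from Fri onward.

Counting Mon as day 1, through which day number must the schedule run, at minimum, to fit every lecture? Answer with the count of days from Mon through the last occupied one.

The precedence chain requires at least 2 distinct days.
Systems can't be placed before Fri — that is day 5 counting from Mon — so the schedule must run through at least 5 days.
5 works (last occupied day: Fri): for example OS=Mon, Systems=Fri, HCI=Tue, Databases=Mon, Physics=Mon, Compilers=Mon, Crypto=Mon.

5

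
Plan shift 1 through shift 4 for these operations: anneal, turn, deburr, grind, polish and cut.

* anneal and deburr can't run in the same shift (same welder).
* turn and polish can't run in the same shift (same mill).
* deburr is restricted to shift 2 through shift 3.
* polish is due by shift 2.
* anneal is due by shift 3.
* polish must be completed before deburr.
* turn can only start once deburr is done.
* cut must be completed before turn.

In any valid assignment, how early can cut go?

shift 1

Downstream work caps cut at shift 3.
cut at shift 1 is achievable: deburr -> shift 2, grind -> shift 1, anneal -> shift 1, turn -> shift 3, cut -> shift 1, polish -> shift 1.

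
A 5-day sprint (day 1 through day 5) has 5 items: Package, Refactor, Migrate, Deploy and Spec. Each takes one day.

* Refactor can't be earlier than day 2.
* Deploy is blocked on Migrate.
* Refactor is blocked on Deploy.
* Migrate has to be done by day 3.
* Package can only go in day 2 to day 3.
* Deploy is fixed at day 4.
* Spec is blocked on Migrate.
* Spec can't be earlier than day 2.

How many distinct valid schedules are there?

18

Splitting on Package: it can be day 2 (9), day 3 (9). Listing each branch's schedules as (Refactor, Migrate, Deploy, Spec) by day number:
Package=day 2: (5,1,4,2) (5,1,4,3) (5,1,4,4) (5,1,4,5) (5,2,4,3) (5,2,4,4) (5,2,4,5) (5,3,4,4) (5,3,4,5) — 9.
Package=day 3: (5,1,4,2) (5,1,4,3) (5,1,4,4) (5,1,4,5) (5,2,4,3) (5,2,4,4) (5,2,4,5) (5,3,4,4) (5,3,4,5) — 9.
Summing: 9 + 9 = 18.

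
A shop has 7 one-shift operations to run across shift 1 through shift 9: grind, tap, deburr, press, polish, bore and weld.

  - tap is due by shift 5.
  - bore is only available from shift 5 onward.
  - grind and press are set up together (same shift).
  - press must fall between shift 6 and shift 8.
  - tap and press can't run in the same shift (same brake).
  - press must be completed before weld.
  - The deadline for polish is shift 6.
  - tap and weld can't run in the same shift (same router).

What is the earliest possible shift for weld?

shift 7

Precedence pushes weld to at least shift 7.
weld at shift 7 is achievable: weld=shift 7; deburr=shift 1; bore=shift 5; tap=shift 1; polish=shift 1; press=shift 6; grind=shift 6.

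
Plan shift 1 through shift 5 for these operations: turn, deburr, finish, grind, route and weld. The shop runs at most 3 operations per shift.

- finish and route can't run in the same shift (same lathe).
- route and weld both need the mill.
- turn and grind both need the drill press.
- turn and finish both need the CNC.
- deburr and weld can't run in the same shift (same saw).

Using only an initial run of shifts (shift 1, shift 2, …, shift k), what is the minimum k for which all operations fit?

2 shifts

With at most 3 per shift and 6 operations, at least 2 shifts are needed.
2 works (last occupied shift: shift 2): for example weld -> shift 2, turn -> shift 1, route -> shift 1, grind -> shift 2, deburr -> shift 1, finish -> shift 2.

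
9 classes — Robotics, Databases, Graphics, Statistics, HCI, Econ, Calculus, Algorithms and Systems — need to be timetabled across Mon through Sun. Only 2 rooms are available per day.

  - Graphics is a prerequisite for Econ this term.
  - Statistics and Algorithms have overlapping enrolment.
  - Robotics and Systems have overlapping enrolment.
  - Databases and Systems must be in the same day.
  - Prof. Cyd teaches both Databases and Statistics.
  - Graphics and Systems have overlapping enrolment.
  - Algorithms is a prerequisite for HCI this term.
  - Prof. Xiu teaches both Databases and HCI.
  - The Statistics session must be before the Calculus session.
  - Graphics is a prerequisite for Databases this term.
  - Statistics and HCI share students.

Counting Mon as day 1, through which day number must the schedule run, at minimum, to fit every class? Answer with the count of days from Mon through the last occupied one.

5

The precedence chain requires at least 2 distinct days.
With at most 2 per day and 9 classes, at least 5 days are needed.
5 works (last occupied day: Fri): for example Databases=Tue, Statistics=Mon, Econ=Wed, Calculus=Thu, Robotics=Fri, Graphics=Mon, HCI=Thu, Systems=Tue, Algorithms=Wed.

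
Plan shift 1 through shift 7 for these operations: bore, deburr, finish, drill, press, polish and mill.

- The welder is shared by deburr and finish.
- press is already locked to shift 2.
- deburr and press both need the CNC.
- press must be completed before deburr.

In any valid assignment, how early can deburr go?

Precedence pushes deburr to at least shift 3.
deburr at shift 3 is achievable: mill in shift 1; polish in shift 1; press in shift 2; drill in shift 1; bore in shift 1; deburr in shift 3; finish in shift 1.

shift 3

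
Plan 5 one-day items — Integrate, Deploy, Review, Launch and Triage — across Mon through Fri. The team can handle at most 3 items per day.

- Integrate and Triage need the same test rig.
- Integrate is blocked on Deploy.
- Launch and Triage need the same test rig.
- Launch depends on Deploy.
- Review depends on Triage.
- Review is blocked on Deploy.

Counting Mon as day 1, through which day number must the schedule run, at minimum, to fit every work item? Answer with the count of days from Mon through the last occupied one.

The precedence chain requires at least 2 distinct days.
With at most 3 per day and 5 work items, at least 2 days are needed.
2 works (last occupied day: Tue): for example Review=Tue; Launch=Tue; Deploy=Mon; Integrate=Tue; Triage=Mon.

2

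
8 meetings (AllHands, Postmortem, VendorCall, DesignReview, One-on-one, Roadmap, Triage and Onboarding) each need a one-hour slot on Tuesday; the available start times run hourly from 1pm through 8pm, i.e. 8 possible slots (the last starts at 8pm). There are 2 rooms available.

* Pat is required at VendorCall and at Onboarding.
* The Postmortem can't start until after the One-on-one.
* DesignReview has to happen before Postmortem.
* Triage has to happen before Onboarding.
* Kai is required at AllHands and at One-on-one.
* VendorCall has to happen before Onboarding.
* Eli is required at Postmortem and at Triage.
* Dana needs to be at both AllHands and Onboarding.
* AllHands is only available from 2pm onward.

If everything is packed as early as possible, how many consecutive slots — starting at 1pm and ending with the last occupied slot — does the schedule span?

The precedence chain requires at least 2 distinct slots.
With at most 2 per slot and 8 meetings, at least 4 slots are needed.
4 works (last occupied slot: 4pm): for example Onboarding in 4pm, VendorCall in 3pm, One-on-one in 1pm, Roadmap in 4pm, AllHands in 2pm, DesignReview in 1pm, Triage in 3pm, Postmortem in 2pm.

4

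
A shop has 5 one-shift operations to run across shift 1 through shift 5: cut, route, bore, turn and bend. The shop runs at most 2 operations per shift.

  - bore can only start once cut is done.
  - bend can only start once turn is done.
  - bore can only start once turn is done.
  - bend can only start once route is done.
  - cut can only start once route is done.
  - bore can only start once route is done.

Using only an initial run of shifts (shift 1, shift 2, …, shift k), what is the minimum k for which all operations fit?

The precedence chain requires at least 3 distinct shifts.
With at most 2 per shift and 5 operations, at least 3 shifts are needed.
3 works (last occupied shift: shift 3): for example bore -> shift 3; cut -> shift 2; bend -> shift 2; turn -> shift 1; route -> shift 1.

3 shifts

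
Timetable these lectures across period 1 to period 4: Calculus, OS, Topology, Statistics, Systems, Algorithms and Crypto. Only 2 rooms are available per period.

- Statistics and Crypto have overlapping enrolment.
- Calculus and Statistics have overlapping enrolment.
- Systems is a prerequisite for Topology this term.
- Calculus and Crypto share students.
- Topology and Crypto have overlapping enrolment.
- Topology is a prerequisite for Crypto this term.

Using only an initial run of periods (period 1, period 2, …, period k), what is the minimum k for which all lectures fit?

The precedence chain requires at least 3 distinct periods.
With at most 2 per period and 7 lectures, at least 4 periods are needed.
4 works (last occupied period: period 4): for example OS -> period 2; Calculus -> period 1; Algorithms -> period 3; Systems -> period 1; Topology -> period 2; Statistics -> period 4; Crypto -> period 3.

4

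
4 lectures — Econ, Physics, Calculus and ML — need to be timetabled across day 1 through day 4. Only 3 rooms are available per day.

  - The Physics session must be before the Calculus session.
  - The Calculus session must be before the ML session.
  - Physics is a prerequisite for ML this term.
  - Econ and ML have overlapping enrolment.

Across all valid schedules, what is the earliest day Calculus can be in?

day 2

Precedence pushes Calculus to at least day 2; downstream work caps Calculus at day 3.
Calculus at day 2 is achievable: Econ in day 1; ML in day 3; Calculus in day 2; Physics in day 1.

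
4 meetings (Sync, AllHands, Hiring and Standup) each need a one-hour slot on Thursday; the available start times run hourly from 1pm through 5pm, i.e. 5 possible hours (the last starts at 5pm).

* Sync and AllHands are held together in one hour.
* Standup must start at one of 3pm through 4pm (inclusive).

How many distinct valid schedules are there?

Splitting on Sync: it can be 1pm (10), 2pm (10), 3pm (10), 4pm (10), 5pm (10). Listing each branch's schedules as (AllHands, Hiring, Standup):
Sync=1pm: (1pm,1pm,3pm) (1pm,1pm,4pm) (1pm,2pm,3pm) (1pm,2pm,4pm) (1pm,3pm,3pm) (1pm,3pm,4pm) (1pm,4pm,3pm) (1pm,4pm,4pm) (1pm,5pm,3pm) (1pm,5pm,4pm) — 10.
Sync=2pm: (2pm,1pm,3pm) (2pm,1pm,4pm) (2pm,2pm,3pm) (2pm,2pm,4pm) (2pm,3pm,3pm) (2pm,3pm,4pm) (2pm,4pm,3pm) (2pm,4pm,4pm) (2pm,5pm,3pm) (2pm,5pm,4pm) — 10.
Sync=3pm: (3pm,1pm,3pm) (3pm,1pm,4pm) (3pm,2pm,3pm) (3pm,2pm,4pm) (3pm,3pm,3pm) (3pm,3pm,4pm) (3pm,4pm,3pm) (3pm,4pm,4pm) (3pm,5pm,3pm) (3pm,5pm,4pm) — 10.
Sync=4pm: (4pm,1pm,3pm) (4pm,1pm,4pm) (4pm,2pm,3pm) (4pm,2pm,4pm) (4pm,3pm,3pm) (4pm,3pm,4pm) (4pm,4pm,3pm) (4pm,4pm,4pm) (4pm,5pm,3pm) (4pm,5pm,4pm) — 10.
Sync=5pm: (5pm,1pm,3pm) (5pm,1pm,4pm) (5pm,2pm,3pm) (5pm,2pm,4pm) (5pm,3pm,3pm) (5pm,3pm,4pm) (5pm,4pm,3pm) (5pm,4pm,4pm) (5pm,5pm,3pm) (5pm,5pm,4pm) — 10.
Summing: 10 + 10 + 10 + 10 + 10 = 50.

50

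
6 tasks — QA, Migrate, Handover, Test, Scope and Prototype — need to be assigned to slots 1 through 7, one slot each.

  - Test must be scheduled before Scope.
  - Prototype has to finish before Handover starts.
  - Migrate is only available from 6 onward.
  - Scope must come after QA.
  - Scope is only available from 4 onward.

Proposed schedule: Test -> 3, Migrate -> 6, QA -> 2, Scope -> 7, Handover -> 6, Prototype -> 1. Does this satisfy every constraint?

Scope is only available from 4 onward — holds.
Test must be scheduled before Scope — holds.
Scope must come after QA — holds.
Migrate is only available from 6 onward — holds.
Prototype has to finish before Handover starts — holds.

Yes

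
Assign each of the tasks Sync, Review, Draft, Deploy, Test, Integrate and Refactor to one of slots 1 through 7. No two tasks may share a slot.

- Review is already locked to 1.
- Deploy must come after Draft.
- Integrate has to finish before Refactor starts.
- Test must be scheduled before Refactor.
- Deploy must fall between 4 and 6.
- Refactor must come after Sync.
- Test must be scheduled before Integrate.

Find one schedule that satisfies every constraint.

Sync in 6; Refactor in 7; Deploy in 4; Integrate in 5; Draft in 3; Review in 1; Test in 2

Checking: Sync(6) before Refactor(7); Test(2) before Integrate(5); Draft(3) before Deploy(4); Test(2) before Refactor(7); Integrate(5) before Refactor(7); Deploy=4 in [4,6]; Review=1 in [1,1]; max 1 per slot (cap 1).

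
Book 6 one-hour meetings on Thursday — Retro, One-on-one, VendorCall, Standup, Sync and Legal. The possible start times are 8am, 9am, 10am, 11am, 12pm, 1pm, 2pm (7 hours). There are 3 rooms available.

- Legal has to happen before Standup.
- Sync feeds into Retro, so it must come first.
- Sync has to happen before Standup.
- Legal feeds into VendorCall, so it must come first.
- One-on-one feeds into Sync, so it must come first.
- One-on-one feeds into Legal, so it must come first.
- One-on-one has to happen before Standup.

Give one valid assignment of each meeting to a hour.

VendorCall -> 10am, Legal -> 9am, Sync -> 9am, One-on-one -> 8am, Standup -> 10am, Retro -> 10am

Checking: One-on-one(8am) before Legal(9am); Sync(9am) before Retro(10am); Legal(9am) before VendorCall(10am); Sync(9am) before Standup(10am); One-on-one(8am) before Sync(9am); One-on-one(8am) before Standup(10am); Legal(9am) before Standup(10am); max 3 per hour (cap 3).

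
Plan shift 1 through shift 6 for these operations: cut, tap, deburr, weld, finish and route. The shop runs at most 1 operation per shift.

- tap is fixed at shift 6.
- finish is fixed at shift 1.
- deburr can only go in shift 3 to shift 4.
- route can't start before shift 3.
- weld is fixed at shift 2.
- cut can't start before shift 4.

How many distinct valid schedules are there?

Enumerating: weld=shift 2, route=shift 5, tap=shift 6, finish=shift 1, deburr=shift 3, cut=shift 4 | weld in shift 2, tap in shift 6, finish in shift 1, deburr in shift 3, route in shift 4, cut in shift 5 | route in shift 3; tap in shift 6; weld in shift 2; cut in shift 5; deburr in shift 4; finish in shift 1.

3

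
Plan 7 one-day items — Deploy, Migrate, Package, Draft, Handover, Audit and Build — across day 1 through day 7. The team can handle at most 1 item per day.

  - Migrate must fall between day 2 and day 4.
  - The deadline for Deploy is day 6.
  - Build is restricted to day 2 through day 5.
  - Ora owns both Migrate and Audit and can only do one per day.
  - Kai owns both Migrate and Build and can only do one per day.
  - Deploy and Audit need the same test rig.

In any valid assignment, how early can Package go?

Package at day 1 is achievable: Build in day 3, Draft in day 5, Handover in day 6, Audit in day 7, Migrate in day 2, Deploy in day 4, Package in day 1.

day 1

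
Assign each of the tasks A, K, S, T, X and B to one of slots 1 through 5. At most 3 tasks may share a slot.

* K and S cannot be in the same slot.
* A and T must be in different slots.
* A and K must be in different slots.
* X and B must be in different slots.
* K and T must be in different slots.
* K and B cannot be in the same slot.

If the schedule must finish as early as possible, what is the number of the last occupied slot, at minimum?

slot 3

With at most 3 per slot and 6 tasks, at least 2 slots are needed.
Could 2 slots be enough, i.e. nothing placed later than 2? No: A, K and T must all be in different slots (A/K can't share; A/T can't share; K/T can't share), but only 2 slots are available: 3 tasks can't fit in 2 distinct slots.
So 2 slots is not enough.
3 works (last occupied slot: 3): for example S in 1; X in 1; T in 3; K in 2; B in 3; A in 1.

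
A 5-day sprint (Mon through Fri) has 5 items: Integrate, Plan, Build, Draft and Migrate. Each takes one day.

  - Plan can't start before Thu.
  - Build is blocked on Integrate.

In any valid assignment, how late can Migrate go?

Fri

Migrate at Fri is achievable: Plan=Thu, Build=Tue, Migrate=Fri, Integrate=Mon, Draft=Mon.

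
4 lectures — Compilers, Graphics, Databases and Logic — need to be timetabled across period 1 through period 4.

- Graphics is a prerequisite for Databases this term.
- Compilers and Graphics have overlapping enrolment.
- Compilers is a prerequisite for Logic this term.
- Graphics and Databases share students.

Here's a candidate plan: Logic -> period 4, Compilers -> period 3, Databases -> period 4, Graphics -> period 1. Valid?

Graphics is a prerequisite for Databases this term — holds.
Graphics and Databases share students — holds.
Compilers and Graphics have overlapping enrolment — holds.
Compilers is a prerequisite for Logic this term — holds.

Yes, all constraints hold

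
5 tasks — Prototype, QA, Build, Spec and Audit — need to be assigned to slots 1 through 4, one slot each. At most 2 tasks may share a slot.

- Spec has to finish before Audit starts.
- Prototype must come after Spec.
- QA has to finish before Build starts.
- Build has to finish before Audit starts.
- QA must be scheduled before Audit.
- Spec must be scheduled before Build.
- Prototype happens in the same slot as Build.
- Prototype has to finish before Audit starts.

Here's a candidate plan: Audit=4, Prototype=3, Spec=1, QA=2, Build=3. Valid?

Valid

At most 2 tasks may share a slot — holds.
QA has to finish before Build starts — holds.
Spec must be scheduled before Build — holds.
Build has to finish before Audit starts — holds.
Spec has to finish before Audit starts — holds.
Prototype happens in the same slot as Build — holds.
Prototype must come after Spec — holds.
Prototype has to finish before Audit starts — holds.
QA must be scheduled before Audit — holds.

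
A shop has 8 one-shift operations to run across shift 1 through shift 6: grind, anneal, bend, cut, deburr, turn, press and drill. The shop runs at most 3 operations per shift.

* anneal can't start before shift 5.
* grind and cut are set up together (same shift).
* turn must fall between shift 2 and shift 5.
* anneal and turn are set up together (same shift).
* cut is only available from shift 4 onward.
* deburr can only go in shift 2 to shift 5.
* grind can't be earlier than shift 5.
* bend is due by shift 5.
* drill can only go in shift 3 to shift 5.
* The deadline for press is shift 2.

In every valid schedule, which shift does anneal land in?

shift 5

Anneal is available from shift 5; anneal must be in the same shift as turn, which can't be after shift 5, so anneal is at most shift 5.
So anneal is pinned to shift 5.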